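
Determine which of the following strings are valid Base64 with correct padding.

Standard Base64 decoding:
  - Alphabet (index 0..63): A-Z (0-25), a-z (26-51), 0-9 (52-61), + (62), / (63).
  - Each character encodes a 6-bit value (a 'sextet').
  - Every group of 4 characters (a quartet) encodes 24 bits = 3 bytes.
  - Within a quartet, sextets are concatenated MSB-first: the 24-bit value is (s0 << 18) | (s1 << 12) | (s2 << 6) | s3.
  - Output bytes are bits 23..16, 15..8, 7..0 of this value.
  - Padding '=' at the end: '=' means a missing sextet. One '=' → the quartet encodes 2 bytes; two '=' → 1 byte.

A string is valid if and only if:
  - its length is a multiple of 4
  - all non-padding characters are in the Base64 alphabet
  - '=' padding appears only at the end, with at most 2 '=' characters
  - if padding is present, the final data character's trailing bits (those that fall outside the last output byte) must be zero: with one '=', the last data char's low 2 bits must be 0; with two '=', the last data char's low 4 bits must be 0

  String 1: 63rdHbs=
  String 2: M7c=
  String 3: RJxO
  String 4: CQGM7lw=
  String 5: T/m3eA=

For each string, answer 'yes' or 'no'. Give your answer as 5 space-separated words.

String 1: '63rdHbs=' → valid
String 2: 'M7c=' → valid
String 3: 'RJxO' → valid
String 4: 'CQGM7lw=' → valid
String 5: 'T/m3eA=' → invalid (len=7 not mult of 4)

Answer: yes yes yes yes no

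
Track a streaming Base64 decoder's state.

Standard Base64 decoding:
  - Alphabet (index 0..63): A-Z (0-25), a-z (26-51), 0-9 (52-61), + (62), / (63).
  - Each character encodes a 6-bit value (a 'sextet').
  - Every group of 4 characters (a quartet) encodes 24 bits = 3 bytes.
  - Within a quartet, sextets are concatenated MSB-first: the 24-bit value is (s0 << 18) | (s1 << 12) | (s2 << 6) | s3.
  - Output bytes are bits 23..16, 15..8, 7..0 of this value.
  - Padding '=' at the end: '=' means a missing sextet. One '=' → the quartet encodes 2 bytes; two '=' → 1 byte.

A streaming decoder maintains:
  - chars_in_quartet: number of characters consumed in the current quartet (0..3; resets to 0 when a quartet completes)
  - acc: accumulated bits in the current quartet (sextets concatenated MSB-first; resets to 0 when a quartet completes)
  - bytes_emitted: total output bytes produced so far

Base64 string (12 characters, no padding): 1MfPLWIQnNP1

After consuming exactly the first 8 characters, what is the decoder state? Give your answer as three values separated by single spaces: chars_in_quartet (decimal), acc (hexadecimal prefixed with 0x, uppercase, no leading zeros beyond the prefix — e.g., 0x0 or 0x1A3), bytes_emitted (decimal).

After char 0 ('1'=53): chars_in_quartet=1 acc=0x35 bytes_emitted=0
After char 1 ('M'=12): chars_in_quartet=2 acc=0xD4C bytes_emitted=0
After char 2 ('f'=31): chars_in_quartet=3 acc=0x3531F bytes_emitted=0
After char 3 ('P'=15): chars_in_quartet=4 acc=0xD4C7CF -> emit D4 C7 CF, reset; bytes_emitted=3
After char 4 ('L'=11): chars_in_quartet=1 acc=0xB bytes_emitted=3
After char 5 ('W'=22): chars_in_quartet=2 acc=0x2D6 bytes_emitted=3
After char 6 ('I'=8): chars_in_quartet=3 acc=0xB588 bytes_emitted=3
After char 7 ('Q'=16): chars_in_quartet=4 acc=0x2D6210 -> emit 2D 62 10, reset; bytes_emitted=6

Answer: 0 0x0 6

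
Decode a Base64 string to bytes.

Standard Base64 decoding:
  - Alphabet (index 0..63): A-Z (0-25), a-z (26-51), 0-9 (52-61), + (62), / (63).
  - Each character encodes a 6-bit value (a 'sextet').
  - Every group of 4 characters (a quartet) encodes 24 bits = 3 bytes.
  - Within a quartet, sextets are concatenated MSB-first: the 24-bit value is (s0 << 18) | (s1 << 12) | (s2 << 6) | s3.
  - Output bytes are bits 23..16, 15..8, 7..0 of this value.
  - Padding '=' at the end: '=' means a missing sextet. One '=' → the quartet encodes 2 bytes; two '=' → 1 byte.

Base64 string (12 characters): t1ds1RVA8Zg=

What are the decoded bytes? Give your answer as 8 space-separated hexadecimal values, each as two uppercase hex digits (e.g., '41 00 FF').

Answer: B7 57 6C D5 15 40 F1 98

Derivation:
After char 0 ('t'=45): chars_in_quartet=1 acc=0x2D bytes_emitted=0
After char 1 ('1'=53): chars_in_quartet=2 acc=0xB75 bytes_emitted=0
After char 2 ('d'=29): chars_in_quartet=3 acc=0x2DD5D bytes_emitted=0
After char 3 ('s'=44): chars_in_quartet=4 acc=0xB7576C -> emit B7 57 6C, reset; bytes_emitted=3
After char 4 ('1'=53): chars_in_quartet=1 acc=0x35 bytes_emitted=3
After char 5 ('R'=17): chars_in_quartet=2 acc=0xD51 bytes_emitted=3
After char 6 ('V'=21): chars_in_quartet=3 acc=0x35455 bytes_emitted=3
After char 7 ('A'=0): chars_in_quartet=4 acc=0xD51540 -> emit D5 15 40, reset; bytes_emitted=6
After char 8 ('8'=60): chars_in_quartet=1 acc=0x3C bytes_emitted=6
After char 9 ('Z'=25): chars_in_quartet=2 acc=0xF19 bytes_emitted=6
After char 10 ('g'=32): chars_in_quartet=3 acc=0x3C660 bytes_emitted=6
Padding '=': partial quartet acc=0x3C660 -> emit F1 98; bytes_emitted=8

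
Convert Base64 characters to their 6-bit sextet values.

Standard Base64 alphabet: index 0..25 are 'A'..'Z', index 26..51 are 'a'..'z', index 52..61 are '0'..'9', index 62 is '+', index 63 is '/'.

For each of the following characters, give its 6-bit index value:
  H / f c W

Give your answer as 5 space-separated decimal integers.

'H': A..Z range, ord('H') − ord('A') = 7
'/': index 63
'f': a..z range, 26 + ord('f') − ord('a') = 31
'c': a..z range, 26 + ord('c') − ord('a') = 28
'W': A..Z range, ord('W') − ord('A') = 22

Answer: 7 63 31 28 22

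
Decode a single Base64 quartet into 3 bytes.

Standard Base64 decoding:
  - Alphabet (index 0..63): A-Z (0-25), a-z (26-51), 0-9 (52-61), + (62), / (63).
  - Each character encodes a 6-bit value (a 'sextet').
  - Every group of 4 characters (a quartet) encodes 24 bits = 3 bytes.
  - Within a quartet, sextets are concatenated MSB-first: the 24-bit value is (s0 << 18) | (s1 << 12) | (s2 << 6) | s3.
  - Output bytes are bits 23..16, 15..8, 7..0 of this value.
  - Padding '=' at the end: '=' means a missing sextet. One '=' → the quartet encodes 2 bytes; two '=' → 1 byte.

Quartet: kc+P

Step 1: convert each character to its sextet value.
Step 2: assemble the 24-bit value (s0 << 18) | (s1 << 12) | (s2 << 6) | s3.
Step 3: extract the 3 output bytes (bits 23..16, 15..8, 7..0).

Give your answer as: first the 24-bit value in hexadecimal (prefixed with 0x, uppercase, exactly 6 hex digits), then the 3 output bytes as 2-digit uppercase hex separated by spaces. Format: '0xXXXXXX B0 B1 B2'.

Sextets: k=36, c=28, +=62, P=15
24-bit: (36<<18) | (28<<12) | (62<<6) | 15
      = 0x900000 | 0x01C000 | 0x000F80 | 0x00000F
      = 0x91CF8F
Bytes: (v>>16)&0xFF=91, (v>>8)&0xFF=CF, v&0xFF=8F

Answer: 0x91CF8F 91 CF 8F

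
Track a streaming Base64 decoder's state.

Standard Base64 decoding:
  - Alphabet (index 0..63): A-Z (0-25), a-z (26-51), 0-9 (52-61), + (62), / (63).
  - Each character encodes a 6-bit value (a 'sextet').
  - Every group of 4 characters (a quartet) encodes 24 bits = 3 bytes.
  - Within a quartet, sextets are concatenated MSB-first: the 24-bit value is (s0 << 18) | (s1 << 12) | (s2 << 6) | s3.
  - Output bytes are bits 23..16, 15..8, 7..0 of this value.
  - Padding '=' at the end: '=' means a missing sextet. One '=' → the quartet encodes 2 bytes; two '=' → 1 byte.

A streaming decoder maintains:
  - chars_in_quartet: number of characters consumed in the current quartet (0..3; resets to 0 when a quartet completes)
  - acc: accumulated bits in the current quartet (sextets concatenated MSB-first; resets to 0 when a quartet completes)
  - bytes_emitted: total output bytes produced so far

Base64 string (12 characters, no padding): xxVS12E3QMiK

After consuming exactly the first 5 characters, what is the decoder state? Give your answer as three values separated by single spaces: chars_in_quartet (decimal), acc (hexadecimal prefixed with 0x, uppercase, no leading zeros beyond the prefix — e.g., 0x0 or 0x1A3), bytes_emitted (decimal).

Answer: 1 0x35 3

Derivation:
After char 0 ('x'=49): chars_in_quartet=1 acc=0x31 bytes_emitted=0
After char 1 ('x'=49): chars_in_quartet=2 acc=0xC71 bytes_emitted=0
After char 2 ('V'=21): chars_in_quartet=3 acc=0x31C55 bytes_emitted=0
After char 3 ('S'=18): chars_in_quartet=4 acc=0xC71552 -> emit C7 15 52, reset; bytes_emitted=3
After char 4 ('1'=53): chars_in_quartet=1 acc=0x35 bytes_emitted=3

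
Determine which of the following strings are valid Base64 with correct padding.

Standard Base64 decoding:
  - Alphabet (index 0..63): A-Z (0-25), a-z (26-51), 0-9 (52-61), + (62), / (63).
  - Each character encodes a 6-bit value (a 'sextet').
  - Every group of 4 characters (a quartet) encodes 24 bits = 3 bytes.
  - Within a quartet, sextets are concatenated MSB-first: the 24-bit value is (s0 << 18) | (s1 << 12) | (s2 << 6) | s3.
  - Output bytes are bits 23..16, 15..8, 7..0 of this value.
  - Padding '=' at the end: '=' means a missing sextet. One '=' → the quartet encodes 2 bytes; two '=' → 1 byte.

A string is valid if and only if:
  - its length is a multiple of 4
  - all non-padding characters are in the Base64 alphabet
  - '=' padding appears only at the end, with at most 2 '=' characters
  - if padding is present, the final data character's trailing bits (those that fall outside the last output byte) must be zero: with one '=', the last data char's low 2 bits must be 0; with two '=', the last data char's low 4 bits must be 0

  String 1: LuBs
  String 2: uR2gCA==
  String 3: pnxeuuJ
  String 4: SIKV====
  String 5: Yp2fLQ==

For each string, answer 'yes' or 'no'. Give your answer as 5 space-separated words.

String 1: 'LuBs' → valid
String 2: 'uR2gCA==' → valid
String 3: 'pnxeuuJ' → invalid (len=7 not mult of 4)
String 4: 'SIKV====' → invalid (4 pad chars (max 2))
String 5: 'Yp2fLQ==' → valid

Answer: yes yes no no yes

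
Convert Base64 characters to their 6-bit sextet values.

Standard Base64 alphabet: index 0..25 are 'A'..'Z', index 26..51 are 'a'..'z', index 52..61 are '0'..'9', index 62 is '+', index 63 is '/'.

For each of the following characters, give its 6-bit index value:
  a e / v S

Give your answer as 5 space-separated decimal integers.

'a': a..z range, 26 + ord('a') − ord('a') = 26
'e': a..z range, 26 + ord('e') − ord('a') = 30
'/': index 63
'v': a..z range, 26 + ord('v') − ord('a') = 47
'S': A..Z range, ord('S') − ord('A') = 18

Answer: 26 30 63 47 18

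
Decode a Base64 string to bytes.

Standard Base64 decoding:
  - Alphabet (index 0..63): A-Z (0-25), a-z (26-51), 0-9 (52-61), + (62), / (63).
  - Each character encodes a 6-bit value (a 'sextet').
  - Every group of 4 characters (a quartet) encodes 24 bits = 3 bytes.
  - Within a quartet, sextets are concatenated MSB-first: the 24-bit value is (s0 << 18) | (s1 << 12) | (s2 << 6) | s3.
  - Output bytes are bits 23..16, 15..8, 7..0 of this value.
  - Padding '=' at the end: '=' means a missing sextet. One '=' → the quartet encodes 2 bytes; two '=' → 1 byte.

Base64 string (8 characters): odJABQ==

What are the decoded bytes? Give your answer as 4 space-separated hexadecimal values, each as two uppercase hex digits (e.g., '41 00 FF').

Answer: A1 D2 40 05

Derivation:
After char 0 ('o'=40): chars_in_quartet=1 acc=0x28 bytes_emitted=0
After char 1 ('d'=29): chars_in_quartet=2 acc=0xA1D bytes_emitted=0
After char 2 ('J'=9): chars_in_quartet=3 acc=0x28749 bytes_emitted=0
After char 3 ('A'=0): chars_in_quartet=4 acc=0xA1D240 -> emit A1 D2 40, reset; bytes_emitted=3
After char 4 ('B'=1): chars_in_quartet=1 acc=0x1 bytes_emitted=3
After char 5 ('Q'=16): chars_in_quartet=2 acc=0x50 bytes_emitted=3
Padding '==': partial quartet acc=0x50 -> emit 05; bytes_emitted=4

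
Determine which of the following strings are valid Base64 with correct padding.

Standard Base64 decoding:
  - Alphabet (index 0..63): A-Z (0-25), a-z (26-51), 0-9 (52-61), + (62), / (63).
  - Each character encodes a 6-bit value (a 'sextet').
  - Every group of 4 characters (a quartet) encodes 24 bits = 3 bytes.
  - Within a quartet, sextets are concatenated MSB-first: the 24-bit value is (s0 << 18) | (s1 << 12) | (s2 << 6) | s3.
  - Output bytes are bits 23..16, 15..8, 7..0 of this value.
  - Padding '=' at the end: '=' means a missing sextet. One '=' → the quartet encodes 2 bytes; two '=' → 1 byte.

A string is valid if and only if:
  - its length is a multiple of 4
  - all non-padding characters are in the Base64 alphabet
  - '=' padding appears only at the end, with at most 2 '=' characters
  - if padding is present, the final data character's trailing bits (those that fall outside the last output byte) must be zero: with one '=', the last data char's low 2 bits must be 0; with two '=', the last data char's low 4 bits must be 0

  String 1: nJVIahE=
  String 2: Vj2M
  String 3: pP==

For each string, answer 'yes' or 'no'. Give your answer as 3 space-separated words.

String 1: 'nJVIahE=' → valid
String 2: 'Vj2M' → valid
String 3: 'pP==' → invalid (bad trailing bits)

Answer: yes yes no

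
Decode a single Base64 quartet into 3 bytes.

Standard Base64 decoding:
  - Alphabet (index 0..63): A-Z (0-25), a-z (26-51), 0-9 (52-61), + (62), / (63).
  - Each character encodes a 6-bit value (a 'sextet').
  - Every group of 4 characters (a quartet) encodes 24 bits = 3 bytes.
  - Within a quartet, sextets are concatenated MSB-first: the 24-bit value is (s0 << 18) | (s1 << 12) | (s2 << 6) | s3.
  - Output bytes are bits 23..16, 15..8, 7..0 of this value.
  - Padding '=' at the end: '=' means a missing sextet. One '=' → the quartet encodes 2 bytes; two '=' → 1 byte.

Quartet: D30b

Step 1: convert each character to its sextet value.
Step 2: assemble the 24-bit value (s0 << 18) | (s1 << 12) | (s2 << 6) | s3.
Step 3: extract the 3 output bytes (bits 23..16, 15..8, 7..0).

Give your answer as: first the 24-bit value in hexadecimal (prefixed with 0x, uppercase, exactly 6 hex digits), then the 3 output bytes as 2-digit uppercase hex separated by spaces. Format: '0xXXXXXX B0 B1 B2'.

Answer: 0x0F7D1B 0F 7D 1B

Derivation:
Sextets: D=3, 3=55, 0=52, b=27
24-bit: (3<<18) | (55<<12) | (52<<6) | 27
      = 0x0C0000 | 0x037000 | 0x000D00 | 0x00001B
      = 0x0F7D1B
Bytes: (v>>16)&0xFF=0F, (v>>8)&0xFF=7D, v&0xFF=1B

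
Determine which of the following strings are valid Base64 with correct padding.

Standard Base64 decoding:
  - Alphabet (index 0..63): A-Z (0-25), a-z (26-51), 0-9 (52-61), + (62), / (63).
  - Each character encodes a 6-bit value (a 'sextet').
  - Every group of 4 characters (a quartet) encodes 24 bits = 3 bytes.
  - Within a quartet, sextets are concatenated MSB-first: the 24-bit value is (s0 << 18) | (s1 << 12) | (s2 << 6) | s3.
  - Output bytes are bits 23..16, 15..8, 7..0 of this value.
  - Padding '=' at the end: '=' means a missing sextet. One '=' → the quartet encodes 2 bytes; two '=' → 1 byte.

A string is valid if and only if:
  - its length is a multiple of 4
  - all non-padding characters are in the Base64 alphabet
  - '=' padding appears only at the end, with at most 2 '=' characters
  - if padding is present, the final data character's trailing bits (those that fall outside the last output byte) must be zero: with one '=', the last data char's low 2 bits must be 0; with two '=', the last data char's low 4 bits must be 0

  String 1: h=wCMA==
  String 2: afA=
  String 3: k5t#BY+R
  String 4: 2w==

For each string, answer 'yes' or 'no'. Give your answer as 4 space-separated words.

Answer: no yes no yes

Derivation:
String 1: 'h=wCMA==' → invalid (bad char(s): ['=']; '=' in middle)
String 2: 'afA=' → valid
String 3: 'k5t#BY+R' → invalid (bad char(s): ['#'])
String 4: '2w==' → valid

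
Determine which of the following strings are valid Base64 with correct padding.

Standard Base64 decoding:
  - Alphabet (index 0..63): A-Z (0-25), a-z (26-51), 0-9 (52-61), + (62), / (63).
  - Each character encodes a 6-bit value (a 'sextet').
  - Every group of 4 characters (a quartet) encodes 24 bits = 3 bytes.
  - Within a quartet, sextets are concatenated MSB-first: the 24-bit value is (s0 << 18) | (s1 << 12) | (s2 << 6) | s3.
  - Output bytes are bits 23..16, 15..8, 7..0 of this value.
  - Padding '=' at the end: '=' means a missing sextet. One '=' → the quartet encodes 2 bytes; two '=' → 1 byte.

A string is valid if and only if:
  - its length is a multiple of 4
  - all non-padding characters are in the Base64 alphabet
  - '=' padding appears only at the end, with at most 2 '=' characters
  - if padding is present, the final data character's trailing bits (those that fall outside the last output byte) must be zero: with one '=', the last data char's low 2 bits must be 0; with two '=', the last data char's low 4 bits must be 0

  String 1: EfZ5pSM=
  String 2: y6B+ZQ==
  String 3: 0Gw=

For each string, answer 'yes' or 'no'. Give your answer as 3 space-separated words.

String 1: 'EfZ5pSM=' → valid
String 2: 'y6B+ZQ==' → valid
String 3: '0Gw=' → valid

Answer: yes yes yes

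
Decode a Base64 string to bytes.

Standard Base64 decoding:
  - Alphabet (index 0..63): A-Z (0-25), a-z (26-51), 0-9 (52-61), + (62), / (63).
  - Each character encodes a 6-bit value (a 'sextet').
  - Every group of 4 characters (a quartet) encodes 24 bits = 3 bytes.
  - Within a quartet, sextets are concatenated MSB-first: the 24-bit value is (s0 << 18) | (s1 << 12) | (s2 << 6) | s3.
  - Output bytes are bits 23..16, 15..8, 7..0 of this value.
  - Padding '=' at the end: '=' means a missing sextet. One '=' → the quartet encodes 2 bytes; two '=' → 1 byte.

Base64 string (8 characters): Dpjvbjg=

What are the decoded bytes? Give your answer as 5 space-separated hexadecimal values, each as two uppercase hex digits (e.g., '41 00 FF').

After char 0 ('D'=3): chars_in_quartet=1 acc=0x3 bytes_emitted=0
After char 1 ('p'=41): chars_in_quartet=2 acc=0xE9 bytes_emitted=0
After char 2 ('j'=35): chars_in_quartet=3 acc=0x3A63 bytes_emitted=0
After char 3 ('v'=47): chars_in_quartet=4 acc=0xE98EF -> emit 0E 98 EF, reset; bytes_emitted=3
After char 4 ('b'=27): chars_in_quartet=1 acc=0x1B bytes_emitted=3
After char 5 ('j'=35): chars_in_quartet=2 acc=0x6E3 bytes_emitted=3
After char 6 ('g'=32): chars_in_quartet=3 acc=0x1B8E0 bytes_emitted=3
Padding '=': partial quartet acc=0x1B8E0 -> emit 6E 38; bytes_emitted=5

Answer: 0E 98 EF 6E 38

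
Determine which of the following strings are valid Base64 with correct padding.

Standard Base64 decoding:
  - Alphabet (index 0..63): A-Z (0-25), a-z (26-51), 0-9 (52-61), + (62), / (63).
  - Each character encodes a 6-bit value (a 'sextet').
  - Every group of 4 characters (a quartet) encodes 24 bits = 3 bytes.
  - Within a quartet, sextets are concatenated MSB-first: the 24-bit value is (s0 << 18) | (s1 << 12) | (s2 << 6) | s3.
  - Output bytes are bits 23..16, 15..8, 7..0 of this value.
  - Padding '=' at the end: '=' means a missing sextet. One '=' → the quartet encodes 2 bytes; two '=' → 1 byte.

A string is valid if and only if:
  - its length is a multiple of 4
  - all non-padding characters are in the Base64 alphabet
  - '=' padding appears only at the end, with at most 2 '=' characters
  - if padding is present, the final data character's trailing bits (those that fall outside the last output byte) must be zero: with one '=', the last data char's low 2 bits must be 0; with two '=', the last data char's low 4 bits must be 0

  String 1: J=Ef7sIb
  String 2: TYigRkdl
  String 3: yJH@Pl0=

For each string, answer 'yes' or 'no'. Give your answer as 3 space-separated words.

String 1: 'J=Ef7sIb' → invalid (bad char(s): ['=']; '=' in middle)
String 2: 'TYigRkdl' → valid
String 3: 'yJH@Pl0=' → invalid (bad char(s): ['@'])

Answer: no yes no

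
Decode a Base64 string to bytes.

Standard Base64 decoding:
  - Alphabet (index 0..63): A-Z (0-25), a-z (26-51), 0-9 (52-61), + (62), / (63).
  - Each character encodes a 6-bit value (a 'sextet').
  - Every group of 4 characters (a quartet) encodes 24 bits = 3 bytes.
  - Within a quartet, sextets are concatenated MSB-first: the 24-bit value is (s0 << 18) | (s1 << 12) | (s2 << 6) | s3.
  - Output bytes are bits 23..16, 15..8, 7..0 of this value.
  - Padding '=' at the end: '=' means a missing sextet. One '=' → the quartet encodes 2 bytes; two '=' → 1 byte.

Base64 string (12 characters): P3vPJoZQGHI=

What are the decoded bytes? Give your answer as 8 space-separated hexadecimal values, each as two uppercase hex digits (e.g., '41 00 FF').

After char 0 ('P'=15): chars_in_quartet=1 acc=0xF bytes_emitted=0
After char 1 ('3'=55): chars_in_quartet=2 acc=0x3F7 bytes_emitted=0
After char 2 ('v'=47): chars_in_quartet=3 acc=0xFDEF bytes_emitted=0
After char 3 ('P'=15): chars_in_quartet=4 acc=0x3F7BCF -> emit 3F 7B CF, reset; bytes_emitted=3
After char 4 ('J'=9): chars_in_quartet=1 acc=0x9 bytes_emitted=3
After char 5 ('o'=40): chars_in_quartet=2 acc=0x268 bytes_emitted=3
After char 6 ('Z'=25): chars_in_quartet=3 acc=0x9A19 bytes_emitted=3
After char 7 ('Q'=16): chars_in_quartet=4 acc=0x268650 -> emit 26 86 50, reset; bytes_emitted=6
After char 8 ('G'=6): chars_in_quartet=1 acc=0x6 bytes_emitted=6
After char 9 ('H'=7): chars_in_quartet=2 acc=0x187 bytes_emitted=6
After char 10 ('I'=8): chars_in_quartet=3 acc=0x61C8 bytes_emitted=6
Padding '=': partial quartet acc=0x61C8 -> emit 18 72; bytes_emitted=8

Answer: 3F 7B CF 26 86 50 18 72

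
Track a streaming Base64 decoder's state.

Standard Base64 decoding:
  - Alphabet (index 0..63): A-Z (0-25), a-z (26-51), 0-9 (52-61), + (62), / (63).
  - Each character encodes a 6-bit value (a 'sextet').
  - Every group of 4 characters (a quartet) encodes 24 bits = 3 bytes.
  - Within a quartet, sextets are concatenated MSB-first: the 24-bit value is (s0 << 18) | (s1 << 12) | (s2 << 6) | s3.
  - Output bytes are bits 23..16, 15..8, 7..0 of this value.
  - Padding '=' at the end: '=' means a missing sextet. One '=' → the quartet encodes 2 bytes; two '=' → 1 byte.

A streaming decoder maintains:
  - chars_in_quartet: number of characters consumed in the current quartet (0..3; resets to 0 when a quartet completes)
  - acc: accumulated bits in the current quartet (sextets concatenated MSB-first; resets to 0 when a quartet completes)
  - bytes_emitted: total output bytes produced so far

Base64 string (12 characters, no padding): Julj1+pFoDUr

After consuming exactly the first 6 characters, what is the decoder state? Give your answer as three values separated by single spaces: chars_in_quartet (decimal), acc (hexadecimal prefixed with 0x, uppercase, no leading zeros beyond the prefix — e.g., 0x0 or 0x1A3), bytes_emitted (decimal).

After char 0 ('J'=9): chars_in_quartet=1 acc=0x9 bytes_emitted=0
After char 1 ('u'=46): chars_in_quartet=2 acc=0x26E bytes_emitted=0
After char 2 ('l'=37): chars_in_quartet=3 acc=0x9BA5 bytes_emitted=0
After char 3 ('j'=35): chars_in_quartet=4 acc=0x26E963 -> emit 26 E9 63, reset; bytes_emitted=3
After char 4 ('1'=53): chars_in_quartet=1 acc=0x35 bytes_emitted=3
After char 5 ('+'=62): chars_in_quartet=2 acc=0xD7E bytes_emitted=3

Answer: 2 0xD7E 3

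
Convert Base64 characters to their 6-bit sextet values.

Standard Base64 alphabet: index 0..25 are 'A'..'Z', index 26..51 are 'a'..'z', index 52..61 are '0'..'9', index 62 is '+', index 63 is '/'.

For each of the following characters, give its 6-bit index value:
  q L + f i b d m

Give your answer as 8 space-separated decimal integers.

'q': a..z range, 26 + ord('q') − ord('a') = 42
'L': A..Z range, ord('L') − ord('A') = 11
'+': index 62
'f': a..z range, 26 + ord('f') − ord('a') = 31
'i': a..z range, 26 + ord('i') − ord('a') = 34
'b': a..z range, 26 + ord('b') − ord('a') = 27
'd': a..z range, 26 + ord('d') − ord('a') = 29
'm': a..z range, 26 + ord('m') − ord('a') = 38

Answer: 42 11 62 31 34 27 29 38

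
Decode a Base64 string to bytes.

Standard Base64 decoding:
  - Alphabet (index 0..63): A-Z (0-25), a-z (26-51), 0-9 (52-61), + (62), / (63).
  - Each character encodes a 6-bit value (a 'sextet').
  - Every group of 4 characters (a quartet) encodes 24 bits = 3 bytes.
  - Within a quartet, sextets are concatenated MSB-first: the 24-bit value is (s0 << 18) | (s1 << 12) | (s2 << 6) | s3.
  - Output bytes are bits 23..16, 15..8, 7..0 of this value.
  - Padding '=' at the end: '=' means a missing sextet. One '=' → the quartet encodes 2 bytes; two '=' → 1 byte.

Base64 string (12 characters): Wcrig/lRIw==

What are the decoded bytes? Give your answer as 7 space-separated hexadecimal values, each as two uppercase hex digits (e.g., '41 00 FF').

After char 0 ('W'=22): chars_in_quartet=1 acc=0x16 bytes_emitted=0
After char 1 ('c'=28): chars_in_quartet=2 acc=0x59C bytes_emitted=0
After char 2 ('r'=43): chars_in_quartet=3 acc=0x1672B bytes_emitted=0
After char 3 ('i'=34): chars_in_quartet=4 acc=0x59CAE2 -> emit 59 CA E2, reset; bytes_emitted=3
After char 4 ('g'=32): chars_in_quartet=1 acc=0x20 bytes_emitted=3
After char 5 ('/'=63): chars_in_quartet=2 acc=0x83F bytes_emitted=3
After char 6 ('l'=37): chars_in_quartet=3 acc=0x20FE5 bytes_emitted=3
After char 7 ('R'=17): chars_in_quartet=4 acc=0x83F951 -> emit 83 F9 51, reset; bytes_emitted=6
After char 8 ('I'=8): chars_in_quartet=1 acc=0x8 bytes_emitted=6
After char 9 ('w'=48): chars_in_quartet=2 acc=0x230 bytes_emitted=6
Padding '==': partial quartet acc=0x230 -> emit 23; bytes_emitted=7

Answer: 59 CA E2 83 F9 51 23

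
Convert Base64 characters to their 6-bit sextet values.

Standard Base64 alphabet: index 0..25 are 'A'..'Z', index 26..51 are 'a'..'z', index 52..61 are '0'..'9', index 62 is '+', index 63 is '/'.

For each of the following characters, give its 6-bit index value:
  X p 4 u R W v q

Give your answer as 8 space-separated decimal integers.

Answer: 23 41 56 46 17 22 47 42

Derivation:
'X': A..Z range, ord('X') − ord('A') = 23
'p': a..z range, 26 + ord('p') − ord('a') = 41
'4': 0..9 range, 52 + ord('4') − ord('0') = 56
'u': a..z range, 26 + ord('u') − ord('a') = 46
'R': A..Z range, ord('R') − ord('A') = 17
'W': A..Z range, ord('W') − ord('A') = 22
'v': a..z range, 26 + ord('v') − ord('a') = 47
'q': a..z range, 26 + ord('q') − ord('a') = 42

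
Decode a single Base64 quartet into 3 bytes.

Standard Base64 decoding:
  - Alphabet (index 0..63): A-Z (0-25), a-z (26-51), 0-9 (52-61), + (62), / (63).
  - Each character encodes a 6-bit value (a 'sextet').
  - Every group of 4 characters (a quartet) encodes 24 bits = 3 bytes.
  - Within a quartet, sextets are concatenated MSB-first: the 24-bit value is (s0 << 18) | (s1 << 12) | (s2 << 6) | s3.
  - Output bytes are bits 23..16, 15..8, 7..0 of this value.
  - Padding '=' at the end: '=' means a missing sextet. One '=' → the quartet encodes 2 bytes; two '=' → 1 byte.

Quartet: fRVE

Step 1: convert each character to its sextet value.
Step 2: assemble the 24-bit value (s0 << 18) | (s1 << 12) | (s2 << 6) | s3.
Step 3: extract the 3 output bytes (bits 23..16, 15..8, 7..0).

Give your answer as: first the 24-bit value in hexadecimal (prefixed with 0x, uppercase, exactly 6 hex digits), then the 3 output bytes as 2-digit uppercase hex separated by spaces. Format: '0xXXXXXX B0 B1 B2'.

Answer: 0x7D1544 7D 15 44

Derivation:
Sextets: f=31, R=17, V=21, E=4
24-bit: (31<<18) | (17<<12) | (21<<6) | 4
      = 0x7C0000 | 0x011000 | 0x000540 | 0x000004
      = 0x7D1544
Bytes: (v>>16)&0xFF=7D, (v>>8)&0xFF=15, v&0xFF=44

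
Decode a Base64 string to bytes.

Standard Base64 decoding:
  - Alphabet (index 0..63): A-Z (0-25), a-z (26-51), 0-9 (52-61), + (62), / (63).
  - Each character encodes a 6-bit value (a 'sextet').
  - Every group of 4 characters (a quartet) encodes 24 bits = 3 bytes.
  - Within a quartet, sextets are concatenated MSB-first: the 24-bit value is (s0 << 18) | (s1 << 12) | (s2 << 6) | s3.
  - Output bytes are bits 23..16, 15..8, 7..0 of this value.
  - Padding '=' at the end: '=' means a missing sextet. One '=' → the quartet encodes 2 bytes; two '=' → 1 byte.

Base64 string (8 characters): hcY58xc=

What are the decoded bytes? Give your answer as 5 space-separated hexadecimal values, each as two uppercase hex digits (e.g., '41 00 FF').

After char 0 ('h'=33): chars_in_quartet=1 acc=0x21 bytes_emitted=0
After char 1 ('c'=28): chars_in_quartet=2 acc=0x85C bytes_emitted=0
After char 2 ('Y'=24): chars_in_quartet=3 acc=0x21718 bytes_emitted=0
After char 3 ('5'=57): chars_in_quartet=4 acc=0x85C639 -> emit 85 C6 39, reset; bytes_emitted=3
After char 4 ('8'=60): chars_in_quartet=1 acc=0x3C bytes_emitted=3
After char 5 ('x'=49): chars_in_quartet=2 acc=0xF31 bytes_emitted=3
After char 6 ('c'=28): chars_in_quartet=3 acc=0x3CC5C bytes_emitted=3
Padding '=': partial quartet acc=0x3CC5C -> emit F3 17; bytes_emitted=5

Answer: 85 C6 39 F3 17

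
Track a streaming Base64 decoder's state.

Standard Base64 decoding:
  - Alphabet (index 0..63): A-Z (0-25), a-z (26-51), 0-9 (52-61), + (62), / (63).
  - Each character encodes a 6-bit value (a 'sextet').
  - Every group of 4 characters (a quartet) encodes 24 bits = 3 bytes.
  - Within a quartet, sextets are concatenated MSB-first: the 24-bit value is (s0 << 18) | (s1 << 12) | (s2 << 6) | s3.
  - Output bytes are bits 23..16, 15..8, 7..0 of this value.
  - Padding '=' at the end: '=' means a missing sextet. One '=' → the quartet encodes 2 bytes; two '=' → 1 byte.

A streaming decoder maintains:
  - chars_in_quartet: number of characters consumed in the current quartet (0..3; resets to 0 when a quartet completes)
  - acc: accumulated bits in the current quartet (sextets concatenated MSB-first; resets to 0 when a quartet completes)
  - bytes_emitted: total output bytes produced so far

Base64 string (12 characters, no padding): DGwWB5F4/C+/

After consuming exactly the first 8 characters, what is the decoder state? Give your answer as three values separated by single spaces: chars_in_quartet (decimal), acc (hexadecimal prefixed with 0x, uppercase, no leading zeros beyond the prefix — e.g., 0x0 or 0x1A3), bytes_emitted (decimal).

Answer: 0 0x0 6

Derivation:
After char 0 ('D'=3): chars_in_quartet=1 acc=0x3 bytes_emitted=0
After char 1 ('G'=6): chars_in_quartet=2 acc=0xC6 bytes_emitted=0
After char 2 ('w'=48): chars_in_quartet=3 acc=0x31B0 bytes_emitted=0
After char 3 ('W'=22): chars_in_quartet=4 acc=0xC6C16 -> emit 0C 6C 16, reset; bytes_emitted=3
After char 4 ('B'=1): chars_in_quartet=1 acc=0x1 bytes_emitted=3
After char 5 ('5'=57): chars_in_quartet=2 acc=0x79 bytes_emitted=3
After char 6 ('F'=5): chars_in_quartet=3 acc=0x1E45 bytes_emitted=3
After char 7 ('4'=56): chars_in_quartet=4 acc=0x79178 -> emit 07 91 78, reset; bytes_emitted=6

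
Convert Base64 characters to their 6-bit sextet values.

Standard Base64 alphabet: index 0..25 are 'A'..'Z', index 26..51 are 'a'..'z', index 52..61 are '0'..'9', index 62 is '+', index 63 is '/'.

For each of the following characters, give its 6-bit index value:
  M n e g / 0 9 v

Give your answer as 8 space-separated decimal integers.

Answer: 12 39 30 32 63 52 61 47

Derivation:
'M': A..Z range, ord('M') − ord('A') = 12
'n': a..z range, 26 + ord('n') − ord('a') = 39
'e': a..z range, 26 + ord('e') − ord('a') = 30
'g': a..z range, 26 + ord('g') − ord('a') = 32
'/': index 63
'0': 0..9 range, 52 + ord('0') − ord('0') = 52
'9': 0..9 range, 52 + ord('9') − ord('0') = 61
'v': a..z range, 26 + ord('v') − ord('a') = 47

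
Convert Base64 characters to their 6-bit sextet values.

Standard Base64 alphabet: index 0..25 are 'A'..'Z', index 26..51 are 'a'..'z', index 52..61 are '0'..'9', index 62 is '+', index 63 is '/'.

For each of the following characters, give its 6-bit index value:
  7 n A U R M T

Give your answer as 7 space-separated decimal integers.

Answer: 59 39 0 20 17 12 19

Derivation:
'7': 0..9 range, 52 + ord('7') − ord('0') = 59
'n': a..z range, 26 + ord('n') − ord('a') = 39
'A': A..Z range, ord('A') − ord('A') = 0
'U': A..Z range, ord('U') − ord('A') = 20
'R': A..Z range, ord('R') − ord('A') = 17
'M': A..Z range, ord('M') − ord('A') = 12
'T': A..Z range, ord('T') − ord('A') = 19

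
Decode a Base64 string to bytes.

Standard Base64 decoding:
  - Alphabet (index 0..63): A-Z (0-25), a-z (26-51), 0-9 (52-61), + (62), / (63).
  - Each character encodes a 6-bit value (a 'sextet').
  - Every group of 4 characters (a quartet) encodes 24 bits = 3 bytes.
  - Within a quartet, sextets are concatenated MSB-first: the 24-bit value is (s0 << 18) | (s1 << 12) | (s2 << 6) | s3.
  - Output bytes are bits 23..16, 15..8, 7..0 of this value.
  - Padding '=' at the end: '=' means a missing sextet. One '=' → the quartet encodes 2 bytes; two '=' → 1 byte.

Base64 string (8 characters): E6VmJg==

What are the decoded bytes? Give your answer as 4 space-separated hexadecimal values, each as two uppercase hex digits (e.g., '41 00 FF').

After char 0 ('E'=4): chars_in_quartet=1 acc=0x4 bytes_emitted=0
After char 1 ('6'=58): chars_in_quartet=2 acc=0x13A bytes_emitted=0
After char 2 ('V'=21): chars_in_quartet=3 acc=0x4E95 bytes_emitted=0
After char 3 ('m'=38): chars_in_quartet=4 acc=0x13A566 -> emit 13 A5 66, reset; bytes_emitted=3
After char 4 ('J'=9): chars_in_quartet=1 acc=0x9 bytes_emitted=3
After char 5 ('g'=32): chars_in_quartet=2 acc=0x260 bytes_emitted=3
Padding '==': partial quartet acc=0x260 -> emit 26; bytes_emitted=4

Answer: 13 A5 66 26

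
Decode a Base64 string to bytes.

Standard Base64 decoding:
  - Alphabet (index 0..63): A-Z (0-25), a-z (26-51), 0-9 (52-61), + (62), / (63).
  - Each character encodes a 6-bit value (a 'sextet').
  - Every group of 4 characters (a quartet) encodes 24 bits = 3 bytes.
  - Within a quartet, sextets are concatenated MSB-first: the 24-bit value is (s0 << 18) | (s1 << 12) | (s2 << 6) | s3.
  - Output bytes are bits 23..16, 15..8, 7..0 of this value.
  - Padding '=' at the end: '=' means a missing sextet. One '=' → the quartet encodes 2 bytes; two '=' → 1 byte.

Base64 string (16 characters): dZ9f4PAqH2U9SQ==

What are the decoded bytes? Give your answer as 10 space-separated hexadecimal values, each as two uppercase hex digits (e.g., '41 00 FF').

After char 0 ('d'=29): chars_in_quartet=1 acc=0x1D bytes_emitted=0
After char 1 ('Z'=25): chars_in_quartet=2 acc=0x759 bytes_emitted=0
After char 2 ('9'=61): chars_in_quartet=3 acc=0x1D67D bytes_emitted=0
After char 3 ('f'=31): chars_in_quartet=4 acc=0x759F5F -> emit 75 9F 5F, reset; bytes_emitted=3
After char 4 ('4'=56): chars_in_quartet=1 acc=0x38 bytes_emitted=3
After char 5 ('P'=15): chars_in_quartet=2 acc=0xE0F bytes_emitted=3
After char 6 ('A'=0): chars_in_quartet=3 acc=0x383C0 bytes_emitted=3
After char 7 ('q'=42): chars_in_quartet=4 acc=0xE0F02A -> emit E0 F0 2A, reset; bytes_emitted=6
After char 8 ('H'=7): chars_in_quartet=1 acc=0x7 bytes_emitted=6
After char 9 ('2'=54): chars_in_quartet=2 acc=0x1F6 bytes_emitted=6
After char 10 ('U'=20): chars_in_quartet=3 acc=0x7D94 bytes_emitted=6
After char 11 ('9'=61): chars_in_quartet=4 acc=0x1F653D -> emit 1F 65 3D, reset; bytes_emitted=9
After char 12 ('S'=18): chars_in_quartet=1 acc=0x12 bytes_emitted=9
After char 13 ('Q'=16): chars_in_quartet=2 acc=0x490 bytes_emitted=9
Padding '==': partial quartet acc=0x490 -> emit 49; bytes_emitted=10

Answer: 75 9F 5F E0 F0 2A 1F 65 3D 49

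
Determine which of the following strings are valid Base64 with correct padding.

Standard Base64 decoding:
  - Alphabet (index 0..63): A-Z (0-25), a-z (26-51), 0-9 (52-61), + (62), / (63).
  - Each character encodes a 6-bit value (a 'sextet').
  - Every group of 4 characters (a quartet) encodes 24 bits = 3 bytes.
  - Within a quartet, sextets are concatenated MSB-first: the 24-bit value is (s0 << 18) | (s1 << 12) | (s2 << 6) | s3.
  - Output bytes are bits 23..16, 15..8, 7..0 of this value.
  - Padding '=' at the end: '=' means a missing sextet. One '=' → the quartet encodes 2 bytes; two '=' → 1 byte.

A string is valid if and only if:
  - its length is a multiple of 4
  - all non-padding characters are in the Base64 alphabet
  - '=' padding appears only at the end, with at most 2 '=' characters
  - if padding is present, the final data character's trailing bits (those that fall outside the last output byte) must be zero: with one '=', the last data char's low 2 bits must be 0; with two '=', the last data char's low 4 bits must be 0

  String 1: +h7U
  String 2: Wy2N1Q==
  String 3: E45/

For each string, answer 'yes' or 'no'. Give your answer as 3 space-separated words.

Answer: yes yes yes

Derivation:
String 1: '+h7U' → valid
String 2: 'Wy2N1Q==' → valid
String 3: 'E45/' → valid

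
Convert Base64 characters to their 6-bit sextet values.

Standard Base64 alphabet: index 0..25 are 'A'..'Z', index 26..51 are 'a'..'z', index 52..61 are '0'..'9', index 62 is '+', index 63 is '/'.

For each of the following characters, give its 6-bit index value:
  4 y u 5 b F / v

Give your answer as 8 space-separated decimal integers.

'4': 0..9 range, 52 + ord('4') − ord('0') = 56
'y': a..z range, 26 + ord('y') − ord('a') = 50
'u': a..z range, 26 + ord('u') − ord('a') = 46
'5': 0..9 range, 52 + ord('5') − ord('0') = 57
'b': a..z range, 26 + ord('b') − ord('a') = 27
'F': A..Z range, ord('F') − ord('A') = 5
'/': index 63
'v': a..z range, 26 + ord('v') − ord('a') = 47

Answer: 56 50 46 57 27 5 63 47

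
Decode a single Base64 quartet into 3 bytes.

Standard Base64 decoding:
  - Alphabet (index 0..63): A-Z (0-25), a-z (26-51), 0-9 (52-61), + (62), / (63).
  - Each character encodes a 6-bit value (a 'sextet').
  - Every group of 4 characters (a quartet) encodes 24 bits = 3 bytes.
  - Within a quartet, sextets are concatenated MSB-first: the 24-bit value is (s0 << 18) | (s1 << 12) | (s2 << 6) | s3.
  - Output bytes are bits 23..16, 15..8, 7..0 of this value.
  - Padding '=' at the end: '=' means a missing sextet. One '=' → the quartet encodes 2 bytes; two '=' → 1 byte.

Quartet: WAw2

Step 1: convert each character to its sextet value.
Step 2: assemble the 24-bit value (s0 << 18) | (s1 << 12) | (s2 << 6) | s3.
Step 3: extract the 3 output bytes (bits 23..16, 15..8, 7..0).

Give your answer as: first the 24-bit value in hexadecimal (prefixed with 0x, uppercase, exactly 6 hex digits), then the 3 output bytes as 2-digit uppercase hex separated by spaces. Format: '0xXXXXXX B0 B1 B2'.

Answer: 0x580C36 58 0C 36

Derivation:
Sextets: W=22, A=0, w=48, 2=54
24-bit: (22<<18) | (0<<12) | (48<<6) | 54
      = 0x580000 | 0x000000 | 0x000C00 | 0x000036
      = 0x580C36
Bytes: (v>>16)&0xFF=58, (v>>8)&0xFF=0C, v&0xFF=36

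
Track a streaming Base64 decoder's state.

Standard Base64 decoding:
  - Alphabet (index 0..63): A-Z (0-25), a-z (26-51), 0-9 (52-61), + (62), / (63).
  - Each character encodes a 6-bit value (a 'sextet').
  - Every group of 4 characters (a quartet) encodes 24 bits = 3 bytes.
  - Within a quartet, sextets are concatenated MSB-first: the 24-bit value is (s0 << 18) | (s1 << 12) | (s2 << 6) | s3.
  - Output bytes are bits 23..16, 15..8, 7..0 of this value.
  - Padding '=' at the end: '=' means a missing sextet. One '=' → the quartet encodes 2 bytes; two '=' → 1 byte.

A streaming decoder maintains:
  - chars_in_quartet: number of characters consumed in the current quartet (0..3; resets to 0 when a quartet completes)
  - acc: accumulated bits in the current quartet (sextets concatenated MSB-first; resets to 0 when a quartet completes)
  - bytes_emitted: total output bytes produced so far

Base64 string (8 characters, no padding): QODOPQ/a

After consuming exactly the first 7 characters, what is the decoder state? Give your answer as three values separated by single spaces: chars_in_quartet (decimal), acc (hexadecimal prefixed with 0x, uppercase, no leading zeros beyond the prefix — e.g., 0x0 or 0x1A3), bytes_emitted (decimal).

Answer: 3 0xF43F 3

Derivation:
After char 0 ('Q'=16): chars_in_quartet=1 acc=0x10 bytes_emitted=0
After char 1 ('O'=14): chars_in_quartet=2 acc=0x40E bytes_emitted=0
After char 2 ('D'=3): chars_in_quartet=3 acc=0x10383 bytes_emitted=0
After char 3 ('O'=14): chars_in_quartet=4 acc=0x40E0CE -> emit 40 E0 CE, reset; bytes_emitted=3
After char 4 ('P'=15): chars_in_quartet=1 acc=0xF bytes_emitted=3
After char 5 ('Q'=16): chars_in_quartet=2 acc=0x3D0 bytes_emitted=3
After char 6 ('/'=63): chars_in_quartet=3 acc=0xF43F bytes_emitted=3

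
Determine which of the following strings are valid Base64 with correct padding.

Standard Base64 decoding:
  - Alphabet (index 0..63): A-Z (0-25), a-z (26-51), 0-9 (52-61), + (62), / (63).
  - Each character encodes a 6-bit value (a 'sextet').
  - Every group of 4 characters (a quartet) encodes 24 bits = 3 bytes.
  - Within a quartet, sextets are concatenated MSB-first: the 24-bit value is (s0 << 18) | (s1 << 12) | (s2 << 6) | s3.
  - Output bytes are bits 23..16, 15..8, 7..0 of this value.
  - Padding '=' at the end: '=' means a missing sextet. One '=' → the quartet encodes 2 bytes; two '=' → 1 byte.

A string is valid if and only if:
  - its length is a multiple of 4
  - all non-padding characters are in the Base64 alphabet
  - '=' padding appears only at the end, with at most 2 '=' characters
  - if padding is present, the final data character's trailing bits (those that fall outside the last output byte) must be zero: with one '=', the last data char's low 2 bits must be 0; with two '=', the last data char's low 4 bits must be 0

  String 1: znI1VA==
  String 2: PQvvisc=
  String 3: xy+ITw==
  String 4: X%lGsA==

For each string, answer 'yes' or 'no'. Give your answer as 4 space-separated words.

String 1: 'znI1VA==' → valid
String 2: 'PQvvisc=' → valid
String 3: 'xy+ITw==' → valid
String 4: 'X%lGsA==' → invalid (bad char(s): ['%'])

Answer: yes yes yes no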